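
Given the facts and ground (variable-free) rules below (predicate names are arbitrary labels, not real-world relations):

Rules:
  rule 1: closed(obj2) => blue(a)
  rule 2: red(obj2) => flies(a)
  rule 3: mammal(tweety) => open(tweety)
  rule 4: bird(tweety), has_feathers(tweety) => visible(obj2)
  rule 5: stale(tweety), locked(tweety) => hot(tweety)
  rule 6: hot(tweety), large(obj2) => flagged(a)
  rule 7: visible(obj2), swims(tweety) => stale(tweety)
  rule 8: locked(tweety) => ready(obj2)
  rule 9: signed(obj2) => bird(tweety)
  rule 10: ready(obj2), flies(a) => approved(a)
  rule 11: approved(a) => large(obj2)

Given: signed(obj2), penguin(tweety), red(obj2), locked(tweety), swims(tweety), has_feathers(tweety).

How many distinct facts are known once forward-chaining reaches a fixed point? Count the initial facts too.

Round 1: rule 2 [red(obj2) => flies(a)]; rule 8 [locked(tweety) => ready(obj2)]; rule 9 [signed(obj2) => bird(tweety)]. Adds flies(a), ready(obj2), bird(tweety).
Round 2: rule 4 [bird(tweety), has_feathers(tweety) => visible(obj2)]; rule 10 [ready(obj2), flies(a) => approved(a)]. Adds visible(obj2), approved(a).
Round 3: rule 7 [visible(obj2), swims(tweety) => stale(tweety)]; rule 11 [approved(a) => large(obj2)]. Adds stale(tweety), large(obj2).
Round 4: rule 5 [stale(tweety), locked(tweety) => hot(tweety)]. Adds hot(tweety).
Round 5: rule 6 [hot(tweety), large(obj2) => flagged(a)]. Adds flagged(a).
Closure: {approved(a), bird(tweety), flagged(a), flies(a), has_feathers(tweety), hot(tweety), large(obj2), locked(tweety), penguin(tweety), ready(obj2), red(obj2), signed(obj2), stale(tweety), swims(tweety), visible(obj2)} — 15 facts.

15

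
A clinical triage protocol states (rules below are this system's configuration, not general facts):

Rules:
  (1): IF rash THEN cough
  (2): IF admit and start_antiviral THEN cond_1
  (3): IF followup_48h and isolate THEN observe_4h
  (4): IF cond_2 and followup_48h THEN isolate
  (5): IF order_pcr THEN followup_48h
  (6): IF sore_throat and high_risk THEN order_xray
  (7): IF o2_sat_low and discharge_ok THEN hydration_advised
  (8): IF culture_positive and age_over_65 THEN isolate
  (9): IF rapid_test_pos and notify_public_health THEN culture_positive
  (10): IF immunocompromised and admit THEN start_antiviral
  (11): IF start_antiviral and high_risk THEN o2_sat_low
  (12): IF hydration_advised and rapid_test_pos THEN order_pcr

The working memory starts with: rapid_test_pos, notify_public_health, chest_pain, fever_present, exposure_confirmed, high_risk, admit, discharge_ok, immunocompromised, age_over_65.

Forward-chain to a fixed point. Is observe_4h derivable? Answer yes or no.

[1] (9) [IF rapid_test_pos and notify_public_health THEN culture_positive]; (10) [IF immunocompromised and admit THEN start_antiviral]. ⇒ new: culture_positive, start_antiviral.
[2] (2) [IF admit and start_antiviral THEN cond_1]; (8) [IF culture_positive and age_over_65 THEN isolate]; (11) [IF start_antiviral and high_risk THEN o2_sat_low]. ⇒ new: cond_1, isolate, o2_sat_low.
[3] (7) [IF o2_sat_low and discharge_ok THEN hydration_advised]. ⇒ new: hydration_advised.
[4] (12) [IF hydration_advised and rapid_test_pos THEN order_pcr]. ⇒ new: order_pcr.
[5] (5) [IF order_pcr THEN followup_48h]. ⇒ new: followup_48h.
[6] (3) [IF followup_48h and isolate THEN observe_4h]. ⇒ new: observe_4h.
observe_4h appears in round 6, so it is derivable.

yes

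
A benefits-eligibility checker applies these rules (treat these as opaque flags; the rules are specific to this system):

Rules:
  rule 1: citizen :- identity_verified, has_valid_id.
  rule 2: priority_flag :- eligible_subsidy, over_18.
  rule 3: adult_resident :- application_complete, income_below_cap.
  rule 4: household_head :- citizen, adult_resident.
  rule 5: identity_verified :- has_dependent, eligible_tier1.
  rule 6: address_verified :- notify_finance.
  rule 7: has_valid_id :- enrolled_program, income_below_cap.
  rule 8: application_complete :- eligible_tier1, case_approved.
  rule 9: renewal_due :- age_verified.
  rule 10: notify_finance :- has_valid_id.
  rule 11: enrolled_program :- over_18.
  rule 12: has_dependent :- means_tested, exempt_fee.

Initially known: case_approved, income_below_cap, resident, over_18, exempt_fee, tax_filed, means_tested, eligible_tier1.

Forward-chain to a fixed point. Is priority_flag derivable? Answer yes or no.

no

[1] rule 8 [application_complete :- eligible_tier1, case_approved.]; rule 11 [enrolled_program :- over_18.]; rule 12 [has_dependent :- means_tested, exempt_fee.]. ⇒ new: application_complete, enrolled_program, has_dependent.
[2] rule 3 [adult_resident :- application_complete, income_below_cap.]; rule 5 [identity_verified :- has_dependent, eligible_tier1.]; rule 7 [has_valid_id :- enrolled_program, income_below_cap.]. ⇒ new: adult_resident, identity_verified, has_valid_id.
[3] rule 1 [citizen :- identity_verified, has_valid_id.]; rule 10 [notify_finance :- has_valid_id.]. ⇒ new: citizen, notify_finance.
[4] rule 4 [household_head :- citizen, adult_resident.]; rule 6 [address_verified :- notify_finance.]. ⇒ new: household_head, address_verified.
Fixed point reached. priority_flag is concluded only by rule 2; rule 2 needs eligible_subsidy (never derived).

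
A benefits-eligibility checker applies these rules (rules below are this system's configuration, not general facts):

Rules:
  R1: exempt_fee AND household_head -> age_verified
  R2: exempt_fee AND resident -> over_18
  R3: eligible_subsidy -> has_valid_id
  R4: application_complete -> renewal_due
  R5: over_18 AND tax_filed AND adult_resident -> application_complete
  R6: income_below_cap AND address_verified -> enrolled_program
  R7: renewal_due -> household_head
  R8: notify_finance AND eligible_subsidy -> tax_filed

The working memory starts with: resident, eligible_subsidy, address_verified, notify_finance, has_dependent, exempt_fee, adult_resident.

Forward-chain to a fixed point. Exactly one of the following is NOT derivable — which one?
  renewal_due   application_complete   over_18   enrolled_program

Round 1: R2 [exempt_fee AND resident -> over_18]; R3 [eligible_subsidy -> has_valid_id]; R8 [notify_finance AND eligible_subsidy -> tax_filed]. Adds over_18, has_valid_id, tax_filed.
Round 2: R5 [over_18 AND tax_filed AND adult_resident -> application_complete]. Adds application_complete.
Round 3: R4 [application_complete -> renewal_due]. Adds renewal_due.
Round 4: R7 [renewal_due -> household_head]. Adds household_head.
Round 5: R1 [exempt_fee AND household_head -> age_verified]. Adds age_verified.
Derived: renewal_due (round 3), over_18 (round 1), application_complete (round 2). enrolled_program never appears in any round.

enrolled_program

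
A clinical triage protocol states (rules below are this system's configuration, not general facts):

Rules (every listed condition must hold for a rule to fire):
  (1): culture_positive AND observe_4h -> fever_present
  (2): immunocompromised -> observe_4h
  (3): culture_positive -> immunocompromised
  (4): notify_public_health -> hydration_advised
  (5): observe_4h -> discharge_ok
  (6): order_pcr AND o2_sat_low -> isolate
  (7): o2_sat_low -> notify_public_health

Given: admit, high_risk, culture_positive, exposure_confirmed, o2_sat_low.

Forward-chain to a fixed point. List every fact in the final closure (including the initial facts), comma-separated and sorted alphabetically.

admit, culture_positive, discharge_ok, exposure_confirmed, fever_present, high_risk, hydration_advised, immunocompromised, notify_public_health, o2_sat_low, observe_4h

[1] (3) [culture_positive -> immunocompromised]; (7) [o2_sat_low -> notify_public_health]. ⇒ new: immunocompromised, notify_public_health.
[2] (2) [immunocompromised -> observe_4h]; (4) [notify_public_health -> hydration_advised]. ⇒ new: observe_4h, hydration_advised.
[3] (1) [culture_positive AND observe_4h -> fever_present]; (5) [observe_4h -> discharge_ok]. ⇒ new: fever_present, discharge_ok.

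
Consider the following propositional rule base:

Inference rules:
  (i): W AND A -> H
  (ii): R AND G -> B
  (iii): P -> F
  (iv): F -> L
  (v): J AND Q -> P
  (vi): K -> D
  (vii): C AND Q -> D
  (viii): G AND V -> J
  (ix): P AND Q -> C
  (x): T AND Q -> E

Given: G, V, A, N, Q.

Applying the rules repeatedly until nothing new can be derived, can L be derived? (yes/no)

Round 1 fires (viii), giving J.
Round 2 fires (v), giving P.
Round 3 fires (iii), (ix), giving F, C.
Round 4 fires (iv), (vii), giving L, D.
L appears in round 4, so it is derivable.

yes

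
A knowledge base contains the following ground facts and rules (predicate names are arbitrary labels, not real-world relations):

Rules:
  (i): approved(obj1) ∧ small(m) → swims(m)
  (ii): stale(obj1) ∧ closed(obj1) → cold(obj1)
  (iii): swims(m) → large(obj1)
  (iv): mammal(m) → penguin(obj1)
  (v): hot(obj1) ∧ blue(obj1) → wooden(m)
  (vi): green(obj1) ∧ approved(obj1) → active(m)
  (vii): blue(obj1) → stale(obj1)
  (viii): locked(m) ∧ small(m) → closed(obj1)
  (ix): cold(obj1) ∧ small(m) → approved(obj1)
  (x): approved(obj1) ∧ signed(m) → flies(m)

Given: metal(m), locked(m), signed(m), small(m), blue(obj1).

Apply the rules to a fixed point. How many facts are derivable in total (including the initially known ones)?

Round 1: (vii) [blue(obj1) → stale(obj1)]; (viii) [locked(m) ∧ small(m) → closed(obj1)]. New: stale(obj1), closed(obj1).
Round 2: (ii) [stale(obj1) ∧ closed(obj1) → cold(obj1)]. New: cold(obj1).
Round 3: (ix) [cold(obj1) ∧ small(m) → approved(obj1)]. New: approved(obj1).
Round 4: (i) [approved(obj1) ∧ small(m) → swims(m)]; (x) [approved(obj1) ∧ signed(m) → flies(m)]. New: swims(m), flies(m).
Round 5: (iii) [swims(m) → large(obj1)]. New: large(obj1).
Closure: {approved(obj1), blue(obj1), closed(obj1), cold(obj1), flies(m), large(obj1), locked(m), metal(m), signed(m), small(m), stale(obj1), swims(m)} — 12 facts.

12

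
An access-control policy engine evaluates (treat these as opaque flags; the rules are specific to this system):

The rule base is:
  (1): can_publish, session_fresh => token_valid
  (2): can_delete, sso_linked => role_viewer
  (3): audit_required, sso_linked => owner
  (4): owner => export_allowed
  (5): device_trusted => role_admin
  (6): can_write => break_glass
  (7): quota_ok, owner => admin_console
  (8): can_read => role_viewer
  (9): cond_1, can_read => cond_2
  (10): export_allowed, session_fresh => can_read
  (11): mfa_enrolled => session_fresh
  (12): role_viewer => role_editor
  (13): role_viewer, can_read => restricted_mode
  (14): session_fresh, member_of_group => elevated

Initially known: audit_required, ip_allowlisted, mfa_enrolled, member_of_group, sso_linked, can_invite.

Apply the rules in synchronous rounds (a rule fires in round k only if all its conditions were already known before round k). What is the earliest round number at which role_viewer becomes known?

Round 1: (3) [audit_required, sso_linked => owner]; (11) [mfa_enrolled => session_fresh]. New: owner, session_fresh.
Round 2: (4) [owner => export_allowed]; (14) [session_fresh, member_of_group => elevated]. New: export_allowed, elevated.
Round 3: (10) [export_allowed, session_fresh => can_read]. New: can_read.
Round 4: (8) [can_read => role_viewer]. New: role_viewer.
role_viewer first appears in round 4.

4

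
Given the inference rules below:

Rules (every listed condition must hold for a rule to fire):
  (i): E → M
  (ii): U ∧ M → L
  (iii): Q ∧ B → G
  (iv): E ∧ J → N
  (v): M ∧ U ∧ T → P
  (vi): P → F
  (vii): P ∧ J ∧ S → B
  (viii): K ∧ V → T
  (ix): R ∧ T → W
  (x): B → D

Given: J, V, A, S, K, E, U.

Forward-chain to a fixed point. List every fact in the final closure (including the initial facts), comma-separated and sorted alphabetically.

[1] (i) [E → M]; (iv) [E ∧ J → N]; (viii) [K ∧ V → T]. ⇒ new: M, N, T.
[2] (ii) [U ∧ M → L]; (v) [M ∧ U ∧ T → P]. ⇒ new: L, P.
[3] (vi) [P → F]; (vii) [P ∧ J ∧ S → B]. ⇒ new: F, B.
[4] (x) [B → D]. ⇒ new: D.

A, B, D, E, F, J, K, L, M, N, P, S, T, U, V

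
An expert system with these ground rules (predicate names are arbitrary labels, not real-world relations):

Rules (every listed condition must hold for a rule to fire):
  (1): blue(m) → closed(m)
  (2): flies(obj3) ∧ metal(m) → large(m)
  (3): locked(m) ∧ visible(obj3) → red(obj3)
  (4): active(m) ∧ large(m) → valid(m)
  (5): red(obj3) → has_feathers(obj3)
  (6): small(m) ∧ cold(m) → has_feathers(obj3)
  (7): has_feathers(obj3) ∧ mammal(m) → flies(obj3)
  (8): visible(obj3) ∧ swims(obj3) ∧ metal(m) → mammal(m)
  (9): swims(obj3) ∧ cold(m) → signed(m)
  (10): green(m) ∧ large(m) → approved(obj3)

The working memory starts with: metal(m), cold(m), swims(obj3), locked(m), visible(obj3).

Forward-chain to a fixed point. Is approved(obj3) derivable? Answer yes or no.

[1] (3) [locked(m) ∧ visible(obj3) → red(obj3)]; (8) [visible(obj3) ∧ swims(obj3) ∧ metal(m) → mammal(m)]; (9) [swims(obj3) ∧ cold(m) → signed(m)]. ⇒ new: red(obj3), mammal(m), signed(m).
[2] (5) [red(obj3) → has_feathers(obj3)]. ⇒ new: has_feathers(obj3).
[3] (7) [has_feathers(obj3) ∧ mammal(m) → flies(obj3)]. ⇒ new: flies(obj3).
[4] (2) [flies(obj3) ∧ metal(m) → large(m)]. ⇒ new: large(m).
Fixed point reached. approved(obj3) is concluded only by (10); (10) needs green(m) (never derived).

no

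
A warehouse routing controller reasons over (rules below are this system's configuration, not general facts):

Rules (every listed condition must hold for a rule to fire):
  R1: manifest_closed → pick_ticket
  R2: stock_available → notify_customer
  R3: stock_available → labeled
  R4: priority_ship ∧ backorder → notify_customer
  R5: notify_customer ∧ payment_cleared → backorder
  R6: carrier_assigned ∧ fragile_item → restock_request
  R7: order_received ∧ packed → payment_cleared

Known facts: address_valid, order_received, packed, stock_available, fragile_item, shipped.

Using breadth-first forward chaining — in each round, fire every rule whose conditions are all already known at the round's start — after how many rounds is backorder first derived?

2

Round 1: R2 [stock_available → notify_customer]; R3 [stock_available → labeled]; R7 [order_received ∧ packed → payment_cleared]. Adds notify_customer, labeled, payment_cleared.
Round 2: R5 [notify_customer ∧ payment_cleared → backorder]. Adds backorder.
backorder first appears in round 2.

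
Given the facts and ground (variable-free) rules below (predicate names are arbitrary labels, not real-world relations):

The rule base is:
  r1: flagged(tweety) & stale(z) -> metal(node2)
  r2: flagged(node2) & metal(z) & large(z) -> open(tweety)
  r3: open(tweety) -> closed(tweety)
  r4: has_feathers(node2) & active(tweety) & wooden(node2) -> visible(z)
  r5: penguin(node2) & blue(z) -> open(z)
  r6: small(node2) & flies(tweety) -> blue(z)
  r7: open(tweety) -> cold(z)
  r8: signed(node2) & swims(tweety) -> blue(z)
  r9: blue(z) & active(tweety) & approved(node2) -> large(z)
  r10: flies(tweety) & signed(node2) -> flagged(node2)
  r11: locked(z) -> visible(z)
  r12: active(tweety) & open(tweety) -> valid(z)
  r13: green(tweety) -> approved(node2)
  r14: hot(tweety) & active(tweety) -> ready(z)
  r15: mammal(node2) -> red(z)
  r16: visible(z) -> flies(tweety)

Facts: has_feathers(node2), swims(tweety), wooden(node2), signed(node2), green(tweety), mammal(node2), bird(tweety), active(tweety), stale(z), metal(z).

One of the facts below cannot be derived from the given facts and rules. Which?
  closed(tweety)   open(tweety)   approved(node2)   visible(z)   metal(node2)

metal(node2)

Round 1: r4 [has_feathers(node2) & active(tweety) & wooden(node2) -> visible(z)]; r8 [signed(node2) & swims(tweety) -> blue(z)]; r13 [green(tweety) -> approved(node2)]; r15 [mammal(node2) -> red(z)]. New: visible(z), blue(z), approved(node2), red(z).
Round 2: r9 [blue(z) & active(tweety) & approved(node2) -> large(z)]; r16 [visible(z) -> flies(tweety)]. New: large(z), flies(tweety).
Round 3: r10 [flies(tweety) & signed(node2) -> flagged(node2)]. New: flagged(node2).
Round 4: r2 [flagged(node2) & metal(z) & large(z) -> open(tweety)]. New: open(tweety).
Round 5: r3 [open(tweety) -> closed(tweety)]; r7 [open(tweety) -> cold(z)]; r12 [active(tweety) & open(tweety) -> valid(z)]. New: closed(tweety), cold(z), valid(z).
Derived: approved(node2) (round 1), closed(tweety) (round 5), open(tweety) (round 4), visible(z) (round 1). metal(node2) never appears in any round.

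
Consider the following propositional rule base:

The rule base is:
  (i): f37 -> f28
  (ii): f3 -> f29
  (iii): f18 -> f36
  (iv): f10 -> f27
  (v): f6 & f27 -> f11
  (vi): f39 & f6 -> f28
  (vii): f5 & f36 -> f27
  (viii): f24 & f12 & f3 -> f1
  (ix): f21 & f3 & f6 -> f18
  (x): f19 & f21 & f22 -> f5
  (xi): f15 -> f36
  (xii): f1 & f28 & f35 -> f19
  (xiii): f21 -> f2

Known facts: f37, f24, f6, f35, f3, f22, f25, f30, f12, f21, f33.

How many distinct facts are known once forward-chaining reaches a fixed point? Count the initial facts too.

21

Round 1 — (i), (ii), (viii), (ix), (xiii), derive f28, f29, f1, f18, f2.
Round 2 — (iii), (xii), derive f36, f19.
Round 3 — (x), derive f5.
Round 4 — (vii), derive f27.
Round 5 — (v), derive f11.
Closure: {f1, f11, f12, f18, f19, f2, f21, f22, f24, f25, f27, f28, f29, f3, f30, f33, f35, f36, f37, f5, f6} — 21 facts.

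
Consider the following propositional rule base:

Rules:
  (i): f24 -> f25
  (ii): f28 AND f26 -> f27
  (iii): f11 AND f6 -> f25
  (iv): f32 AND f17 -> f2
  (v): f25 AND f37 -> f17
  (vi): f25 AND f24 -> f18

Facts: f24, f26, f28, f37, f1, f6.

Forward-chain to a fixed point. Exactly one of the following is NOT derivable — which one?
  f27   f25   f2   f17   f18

[1] (i) [f24 -> f25]; (ii) [f28 AND f26 -> f27]. ⇒ new: f25, f27.
[2] (v) [f25 AND f37 -> f17]; (vi) [f25 AND f24 -> f18]. ⇒ new: f17, f18.
Derived: f25 (round 1), f17 (round 2), f27 (round 1), f18 (round 2). f2 never appears in any round.

f2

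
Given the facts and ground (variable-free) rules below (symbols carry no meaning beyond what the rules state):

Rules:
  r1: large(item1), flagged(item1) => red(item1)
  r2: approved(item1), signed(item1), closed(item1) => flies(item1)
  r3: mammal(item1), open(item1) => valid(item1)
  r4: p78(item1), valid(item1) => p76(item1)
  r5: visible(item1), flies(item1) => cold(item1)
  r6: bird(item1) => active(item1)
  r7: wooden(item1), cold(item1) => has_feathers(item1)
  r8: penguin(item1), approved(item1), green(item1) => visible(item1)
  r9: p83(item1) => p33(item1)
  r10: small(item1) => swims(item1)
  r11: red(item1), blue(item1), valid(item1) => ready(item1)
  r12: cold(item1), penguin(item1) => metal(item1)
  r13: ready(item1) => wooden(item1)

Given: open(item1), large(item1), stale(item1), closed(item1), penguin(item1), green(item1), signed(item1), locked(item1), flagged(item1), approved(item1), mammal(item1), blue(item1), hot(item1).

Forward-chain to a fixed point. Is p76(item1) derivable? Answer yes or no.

Round 1 fires r1, r2, r3, r8, giving red(item1), flies(item1), valid(item1), visible(item1).
Round 2 fires r5, r11, giving cold(item1), ready(item1).
Round 3 fires r12, r13, giving metal(item1), wooden(item1).
Round 4 fires r7, giving has_feathers(item1).
Fixed point reached. p76(item1) is concluded only by r4; r4 needs p78(item1) (never derived).

no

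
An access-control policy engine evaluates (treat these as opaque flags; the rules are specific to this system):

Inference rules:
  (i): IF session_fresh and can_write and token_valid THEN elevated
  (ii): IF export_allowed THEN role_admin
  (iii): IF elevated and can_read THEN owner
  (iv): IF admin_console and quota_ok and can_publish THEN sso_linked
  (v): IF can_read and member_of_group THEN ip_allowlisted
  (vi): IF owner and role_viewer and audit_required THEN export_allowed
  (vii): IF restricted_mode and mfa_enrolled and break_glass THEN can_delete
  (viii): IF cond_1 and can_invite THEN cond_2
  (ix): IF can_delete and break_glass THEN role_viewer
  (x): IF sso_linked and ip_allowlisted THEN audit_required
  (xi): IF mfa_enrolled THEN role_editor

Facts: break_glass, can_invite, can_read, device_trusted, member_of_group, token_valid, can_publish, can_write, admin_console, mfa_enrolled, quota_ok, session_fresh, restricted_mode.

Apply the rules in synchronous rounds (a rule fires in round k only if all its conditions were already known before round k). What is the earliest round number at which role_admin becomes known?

4

[1] (i) [IF session_fresh and can_write and token_valid THEN elevated]; (iv) [IF admin_console and quota_ok and can_publish THEN sso_linked]; (v) [IF can_read and member_of_group THEN ip_allowlisted]; (vii) [IF restricted_mode and mfa_enrolled and break_glass THEN can_delete]; (xi) [IF mfa_enrolled THEN role_editor]. ⇒ new: elevated, sso_linked, ip_allowlisted, can_delete, role_editor.
[2] (iii) [IF elevated and can_read THEN owner]; (ix) [IF can_delete and break_glass THEN role_viewer]; (x) [IF sso_linked and ip_allowlisted THEN audit_required]. ⇒ new: owner, role_viewer, audit_required.
[3] (vi) [IF owner and role_viewer and audit_required THEN export_allowed]. ⇒ new: export_allowed.
[4] (ii) [IF export_allowed THEN role_admin]. ⇒ new: role_admin.
role_admin first appears in round 4.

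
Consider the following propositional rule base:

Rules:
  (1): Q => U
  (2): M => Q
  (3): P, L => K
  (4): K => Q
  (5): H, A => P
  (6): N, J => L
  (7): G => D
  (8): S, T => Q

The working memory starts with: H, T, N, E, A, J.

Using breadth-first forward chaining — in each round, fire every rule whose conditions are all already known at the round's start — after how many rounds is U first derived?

4

Round 1: (5) [H, A => P]; (6) [N, J => L]. New: P, L.
Round 2: (3) [P, L => K]. New: K.
Round 3: (4) [K => Q]. New: Q.
Round 4: (1) [Q => U]. New: U.
U first appears in round 4.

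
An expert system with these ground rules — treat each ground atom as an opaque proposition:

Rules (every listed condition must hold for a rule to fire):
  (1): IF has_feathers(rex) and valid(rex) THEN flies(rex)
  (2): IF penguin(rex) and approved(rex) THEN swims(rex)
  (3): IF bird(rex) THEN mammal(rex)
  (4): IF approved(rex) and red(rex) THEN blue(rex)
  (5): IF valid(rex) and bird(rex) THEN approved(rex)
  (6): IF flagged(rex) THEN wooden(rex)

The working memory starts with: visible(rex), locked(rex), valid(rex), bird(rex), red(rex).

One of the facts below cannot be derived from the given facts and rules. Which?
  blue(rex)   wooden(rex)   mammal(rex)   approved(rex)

[1] (3) [IF bird(rex) THEN mammal(rex)]; (5) [IF valid(rex) and bird(rex) THEN approved(rex)]. ⇒ new: mammal(rex), approved(rex).
[2] (4) [IF approved(rex) and red(rex) THEN blue(rex)]. ⇒ new: blue(rex).
Derived: blue(rex) (round 2), mammal(rex) (round 1), approved(rex) (round 1). wooden(rex) never appears in any round.

wooden(rex)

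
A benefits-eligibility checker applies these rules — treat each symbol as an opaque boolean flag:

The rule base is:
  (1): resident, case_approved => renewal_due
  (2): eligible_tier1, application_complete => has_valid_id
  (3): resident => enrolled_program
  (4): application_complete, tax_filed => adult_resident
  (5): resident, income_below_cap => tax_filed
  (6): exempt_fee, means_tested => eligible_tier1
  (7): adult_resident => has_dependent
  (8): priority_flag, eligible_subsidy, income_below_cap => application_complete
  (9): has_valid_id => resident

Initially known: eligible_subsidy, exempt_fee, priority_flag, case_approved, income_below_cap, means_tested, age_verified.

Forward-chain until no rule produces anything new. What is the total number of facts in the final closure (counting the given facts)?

Round 1: (6) [exempt_fee, means_tested => eligible_tier1]; (8) [priority_flag, eligible_subsidy, income_below_cap => application_complete]. Adds eligible_tier1, application_complete.
Round 2: (2) [eligible_tier1, application_complete => has_valid_id]. Adds has_valid_id.
Round 3: (9) [has_valid_id => resident]. Adds resident.
Round 4: (1) [resident, case_approved => renewal_due]; (3) [resident => enrolled_program]; (5) [resident, income_below_cap => tax_filed]. Adds renewal_due, enrolled_program, tax_filed.
Round 5: (4) [application_complete, tax_filed => adult_resident]. Adds adult_resident.
Round 6: (7) [adult_resident => has_dependent]. Adds has_dependent.
Closure: {adult_resident, age_verified, application_complete, case_approved, eligible_subsidy, eligible_tier1, enrolled_program, exempt_fee, has_dependent, has_valid_id, income_below_cap, means_tested, priority_flag, renewal_due, resident, tax_filed} — 16 facts.

16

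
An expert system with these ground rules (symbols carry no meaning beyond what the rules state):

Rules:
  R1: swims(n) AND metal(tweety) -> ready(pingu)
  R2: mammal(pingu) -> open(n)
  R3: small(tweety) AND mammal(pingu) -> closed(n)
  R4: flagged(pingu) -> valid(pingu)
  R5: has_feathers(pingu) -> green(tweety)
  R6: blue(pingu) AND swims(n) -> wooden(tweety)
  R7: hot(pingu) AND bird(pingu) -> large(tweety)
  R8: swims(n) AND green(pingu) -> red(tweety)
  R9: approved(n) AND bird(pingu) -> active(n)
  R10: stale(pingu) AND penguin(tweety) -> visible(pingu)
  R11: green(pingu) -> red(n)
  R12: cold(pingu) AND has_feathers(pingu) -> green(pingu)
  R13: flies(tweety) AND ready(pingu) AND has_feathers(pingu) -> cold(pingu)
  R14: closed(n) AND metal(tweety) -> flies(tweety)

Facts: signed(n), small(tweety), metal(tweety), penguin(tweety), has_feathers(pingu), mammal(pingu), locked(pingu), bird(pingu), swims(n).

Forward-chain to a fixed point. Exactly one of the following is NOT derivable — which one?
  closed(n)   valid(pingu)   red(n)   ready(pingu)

valid(pingu)

Round 1: R1 [swims(n) AND metal(tweety) -> ready(pingu)]; R2 [mammal(pingu) -> open(n)]; R3 [small(tweety) AND mammal(pingu) -> closed(n)]; R5 [has_feathers(pingu) -> green(tweety)]. Adds ready(pingu), open(n), closed(n), green(tweety).
Round 2: R14 [closed(n) AND metal(tweety) -> flies(tweety)]. Adds flies(tweety).
Round 3: R13 [flies(tweety) AND ready(pingu) AND has_feathers(pingu) -> cold(pingu)]. Adds cold(pingu).
Round 4: R12 [cold(pingu) AND has_feathers(pingu) -> green(pingu)]. Adds green(pingu).
Round 5: R8 [swims(n) AND green(pingu) -> red(tweety)]; R11 [green(pingu) -> red(n)]. Adds red(tweety), red(n).
Derived: closed(n) (round 1), red(n) (round 5), ready(pingu) (round 1). valid(pingu) never appears in any round.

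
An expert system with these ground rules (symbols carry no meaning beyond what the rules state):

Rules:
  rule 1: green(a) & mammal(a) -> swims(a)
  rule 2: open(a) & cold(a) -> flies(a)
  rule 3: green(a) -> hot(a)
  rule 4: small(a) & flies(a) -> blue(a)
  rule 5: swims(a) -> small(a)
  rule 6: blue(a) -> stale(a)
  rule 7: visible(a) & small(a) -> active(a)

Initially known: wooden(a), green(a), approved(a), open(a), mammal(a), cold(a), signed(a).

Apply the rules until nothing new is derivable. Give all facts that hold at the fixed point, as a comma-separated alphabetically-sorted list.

approved(a), blue(a), cold(a), flies(a), green(a), hot(a), mammal(a), open(a), signed(a), small(a), stale(a), swims(a), wooden(a)

Round 1: rule 1 [green(a) & mammal(a) -> swims(a)]; rule 2 [open(a) & cold(a) -> flies(a)]; rule 3 [green(a) -> hot(a)]. New: swims(a), flies(a), hot(a).
Round 2: rule 5 [swims(a) -> small(a)]. New: small(a).
Round 3: rule 4 [small(a) & flies(a) -> blue(a)]. New: blue(a).
Round 4: rule 6 [blue(a) -> stale(a)]. New: stale(a).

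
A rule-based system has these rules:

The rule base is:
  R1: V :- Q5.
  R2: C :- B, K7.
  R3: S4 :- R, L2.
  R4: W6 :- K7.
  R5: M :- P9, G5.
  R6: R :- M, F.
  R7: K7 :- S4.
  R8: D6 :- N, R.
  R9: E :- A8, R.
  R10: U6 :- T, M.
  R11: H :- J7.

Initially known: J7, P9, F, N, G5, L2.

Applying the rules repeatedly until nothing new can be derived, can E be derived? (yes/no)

[1] R5 [M :- P9, G5.]; R11 [H :- J7.]. ⇒ new: M, H.
[2] R6 [R :- M, F.]. ⇒ new: R.
[3] R3 [S4 :- R, L2.]; R8 [D6 :- N, R.]. ⇒ new: S4, D6.
[4] R7 [K7 :- S4.]. ⇒ new: K7.
[5] R4 [W6 :- K7.]. ⇒ new: W6.
Fixed point reached. E is concluded only by R9; R9 needs A8 (never derived).

no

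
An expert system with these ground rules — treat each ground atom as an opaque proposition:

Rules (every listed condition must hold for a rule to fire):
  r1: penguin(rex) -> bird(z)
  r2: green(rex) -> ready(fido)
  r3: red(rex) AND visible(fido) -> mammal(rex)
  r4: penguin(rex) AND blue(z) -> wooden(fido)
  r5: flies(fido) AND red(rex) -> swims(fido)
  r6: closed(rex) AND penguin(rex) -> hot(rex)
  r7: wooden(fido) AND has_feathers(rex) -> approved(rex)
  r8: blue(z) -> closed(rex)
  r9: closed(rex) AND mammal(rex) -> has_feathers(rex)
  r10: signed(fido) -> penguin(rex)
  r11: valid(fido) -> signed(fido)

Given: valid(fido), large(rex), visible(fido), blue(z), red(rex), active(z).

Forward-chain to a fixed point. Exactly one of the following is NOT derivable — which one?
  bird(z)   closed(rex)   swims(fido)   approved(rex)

swims(fido)

Round 1 — r3, r8, r11, derive mammal(rex), closed(rex), signed(fido).
Round 2 — r9, r10, derive has_feathers(rex), penguin(rex).
Round 3 — r1, r4, r6, derive bird(z), wooden(fido), hot(rex).
Round 4 — r7, derive approved(rex).
Derived: closed(rex) (round 1), approved(rex) (round 4), bird(z) (round 3). swims(fido) never appears in any round.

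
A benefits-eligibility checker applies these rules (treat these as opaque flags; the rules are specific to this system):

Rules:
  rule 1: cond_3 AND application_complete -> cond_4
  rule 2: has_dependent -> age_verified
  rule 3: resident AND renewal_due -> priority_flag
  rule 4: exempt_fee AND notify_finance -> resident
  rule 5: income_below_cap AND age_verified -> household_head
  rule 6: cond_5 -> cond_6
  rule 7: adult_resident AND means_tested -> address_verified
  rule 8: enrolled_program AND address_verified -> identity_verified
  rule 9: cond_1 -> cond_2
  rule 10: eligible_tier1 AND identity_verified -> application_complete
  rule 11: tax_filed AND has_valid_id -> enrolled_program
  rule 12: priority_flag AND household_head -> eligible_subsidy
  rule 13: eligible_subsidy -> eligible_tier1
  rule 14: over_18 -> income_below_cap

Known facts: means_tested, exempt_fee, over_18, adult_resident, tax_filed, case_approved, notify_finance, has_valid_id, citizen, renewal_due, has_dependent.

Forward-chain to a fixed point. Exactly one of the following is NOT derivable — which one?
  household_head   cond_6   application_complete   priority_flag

[1] rule 2 [has_dependent -> age_verified]; rule 4 [exempt_fee AND notify_finance -> resident]; rule 7 [adult_resident AND means_tested -> address_verified]; rule 11 [tax_filed AND has_valid_id -> enrolled_program]; rule 14 [over_18 -> income_below_cap]. ⇒ new: age_verified, resident, address_verified, enrolled_program, income_below_cap.
[2] rule 3 [resident AND renewal_due -> priority_flag]; rule 5 [income_below_cap AND age_verified -> household_head]; rule 8 [enrolled_program AND address_verified -> identity_verified]. ⇒ new: priority_flag, household_head, identity_verified.
[3] rule 12 [priority_flag AND household_head -> eligible_subsidy]. ⇒ new: eligible_subsidy.
[4] rule 13 [eligible_subsidy -> eligible_tier1]. ⇒ new: eligible_tier1.
[5] rule 10 [eligible_tier1 AND identity_verified -> application_complete]. ⇒ new: application_complete.
Derived: application_complete (round 5), priority_flag (round 2), household_head (round 2). cond_6 never appears in any round.

cond_6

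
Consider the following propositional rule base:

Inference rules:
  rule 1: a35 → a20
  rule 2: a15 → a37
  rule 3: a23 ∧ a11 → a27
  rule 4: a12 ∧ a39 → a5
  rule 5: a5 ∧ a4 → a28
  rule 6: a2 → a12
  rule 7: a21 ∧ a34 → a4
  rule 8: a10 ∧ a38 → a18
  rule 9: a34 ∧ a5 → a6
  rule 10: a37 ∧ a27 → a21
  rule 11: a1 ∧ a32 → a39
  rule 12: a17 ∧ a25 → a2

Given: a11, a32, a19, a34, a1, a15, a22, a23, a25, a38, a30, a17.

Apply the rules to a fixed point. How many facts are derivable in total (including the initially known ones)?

Round 1 — rule 2, rule 3, rule 11, rule 12, derive a37, a27, a39, a2.
Round 2 — rule 6, rule 10, derive a12, a21.
Round 3 — rule 4, rule 7, derive a5, a4.
Round 4 — rule 5, rule 9, derive a28, a6.
Closure: {a1, a11, a12, a15, a17, a19, a2, a21, a22, a23, a25, a27, a28, a30, a32, a34, a37, a38, a39, a4, a5, a6} — 22 facts.

22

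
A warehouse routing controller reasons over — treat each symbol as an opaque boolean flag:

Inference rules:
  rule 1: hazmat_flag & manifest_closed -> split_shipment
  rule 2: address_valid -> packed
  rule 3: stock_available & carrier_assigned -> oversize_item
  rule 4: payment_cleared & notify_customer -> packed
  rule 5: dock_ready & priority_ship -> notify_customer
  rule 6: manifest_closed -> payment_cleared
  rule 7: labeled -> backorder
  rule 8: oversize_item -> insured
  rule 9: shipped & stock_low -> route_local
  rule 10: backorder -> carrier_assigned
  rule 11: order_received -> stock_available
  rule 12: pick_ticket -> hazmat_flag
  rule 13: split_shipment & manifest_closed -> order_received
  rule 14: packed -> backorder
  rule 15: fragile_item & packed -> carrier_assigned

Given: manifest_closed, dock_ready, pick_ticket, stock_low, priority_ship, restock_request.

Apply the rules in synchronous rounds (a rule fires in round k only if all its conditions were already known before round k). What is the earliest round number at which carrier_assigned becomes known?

Round 1: rule 5 [dock_ready & priority_ship -> notify_customer]; rule 6 [manifest_closed -> payment_cleared]; rule 12 [pick_ticket -> hazmat_flag]. Adds notify_customer, payment_cleared, hazmat_flag.
Round 2: rule 1 [hazmat_flag & manifest_closed -> split_shipment]; rule 4 [payment_cleared & notify_customer -> packed]. Adds split_shipment, packed.
Round 3: rule 13 [split_shipment & manifest_closed -> order_received]; rule 14 [packed -> backorder]. Adds order_received, backorder.
Round 4: rule 10 [backorder -> carrier_assigned]; rule 11 [order_received -> stock_available]. Adds carrier_assigned, stock_available.
carrier_assigned first appears in round 4.

4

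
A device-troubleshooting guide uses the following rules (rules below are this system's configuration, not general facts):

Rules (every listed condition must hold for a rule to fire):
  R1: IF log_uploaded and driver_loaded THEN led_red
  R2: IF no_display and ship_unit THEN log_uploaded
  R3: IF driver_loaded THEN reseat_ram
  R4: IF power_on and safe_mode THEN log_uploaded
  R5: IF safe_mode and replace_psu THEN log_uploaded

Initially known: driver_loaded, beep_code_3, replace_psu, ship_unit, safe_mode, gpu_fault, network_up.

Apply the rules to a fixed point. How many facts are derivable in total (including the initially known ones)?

10

Round 1: R3 [IF driver_loaded THEN reseat_ram]; R5 [IF safe_mode and replace_psu THEN log_uploaded]. New: reseat_ram, log_uploaded.
Round 2: R1 [IF log_uploaded and driver_loaded THEN led_red]. New: led_red.
Closure: {beep_code_3, driver_loaded, gpu_fault, led_red, log_uploaded, network_up, replace_psu, reseat_ram, safe_mode, ship_unit} — 10 facts.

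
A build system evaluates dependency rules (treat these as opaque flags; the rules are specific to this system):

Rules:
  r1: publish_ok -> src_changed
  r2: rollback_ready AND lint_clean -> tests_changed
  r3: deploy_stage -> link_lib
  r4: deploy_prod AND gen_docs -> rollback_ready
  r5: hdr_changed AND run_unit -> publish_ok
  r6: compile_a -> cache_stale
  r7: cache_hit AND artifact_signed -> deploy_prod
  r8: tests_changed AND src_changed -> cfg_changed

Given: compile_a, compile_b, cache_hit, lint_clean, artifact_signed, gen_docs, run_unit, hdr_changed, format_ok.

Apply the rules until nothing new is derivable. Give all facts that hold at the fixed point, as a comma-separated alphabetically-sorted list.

Round 1: r5 [hdr_changed AND run_unit -> publish_ok]; r6 [compile_a -> cache_stale]; r7 [cache_hit AND artifact_signed -> deploy_prod]. Adds publish_ok, cache_stale, deploy_prod.
Round 2: r1 [publish_ok -> src_changed]; r4 [deploy_prod AND gen_docs -> rollback_ready]. Adds src_changed, rollback_ready.
Round 3: r2 [rollback_ready AND lint_clean -> tests_changed]. Adds tests_changed.
Round 4: r8 [tests_changed AND src_changed -> cfg_changed]. Adds cfg_changed.

artifact_signed, cache_hit, cache_stale, cfg_changed, compile_a, compile_b, deploy_prod, format_ok, gen_docs, hdr_changed, lint_clean, publish_ok, rollback_ready, run_unit, src_changed, tests_changed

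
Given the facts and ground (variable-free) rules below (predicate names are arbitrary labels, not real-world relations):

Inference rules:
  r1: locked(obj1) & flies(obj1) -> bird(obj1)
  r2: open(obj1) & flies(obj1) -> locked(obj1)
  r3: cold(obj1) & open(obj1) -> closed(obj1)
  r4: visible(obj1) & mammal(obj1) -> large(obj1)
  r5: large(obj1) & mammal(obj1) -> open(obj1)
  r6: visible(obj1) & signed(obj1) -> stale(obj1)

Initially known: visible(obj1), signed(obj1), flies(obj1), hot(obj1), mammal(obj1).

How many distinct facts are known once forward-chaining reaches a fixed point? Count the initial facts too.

10

Round 1: r4 [visible(obj1) & mammal(obj1) -> large(obj1)]; r6 [visible(obj1) & signed(obj1) -> stale(obj1)]. Adds large(obj1), stale(obj1).
Round 2: r5 [large(obj1) & mammal(obj1) -> open(obj1)]. Adds open(obj1).
Round 3: r2 [open(obj1) & flies(obj1) -> locked(obj1)]. Adds locked(obj1).
Round 4: r1 [locked(obj1) & flies(obj1) -> bird(obj1)]. Adds bird(obj1).
Closure: {bird(obj1), flies(obj1), hot(obj1), large(obj1), locked(obj1), mammal(obj1), open(obj1), signed(obj1), stale(obj1), visible(obj1)} — 10 facts.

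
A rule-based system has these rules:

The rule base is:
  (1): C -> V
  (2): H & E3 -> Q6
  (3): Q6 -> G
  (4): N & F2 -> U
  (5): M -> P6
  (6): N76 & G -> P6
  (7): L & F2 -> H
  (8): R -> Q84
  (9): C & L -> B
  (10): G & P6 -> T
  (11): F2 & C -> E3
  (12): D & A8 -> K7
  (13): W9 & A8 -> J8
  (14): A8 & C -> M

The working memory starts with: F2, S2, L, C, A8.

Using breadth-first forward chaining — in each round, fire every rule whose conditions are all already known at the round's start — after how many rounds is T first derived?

Round 1 — (1), (7), (9), (11), (14), derive V, H, B, E3, M.
Round 2 — (2), (5), derive Q6, P6.
Round 3 — (3), derive G.
Round 4 — (10), derive T.
T first appears in round 4.

4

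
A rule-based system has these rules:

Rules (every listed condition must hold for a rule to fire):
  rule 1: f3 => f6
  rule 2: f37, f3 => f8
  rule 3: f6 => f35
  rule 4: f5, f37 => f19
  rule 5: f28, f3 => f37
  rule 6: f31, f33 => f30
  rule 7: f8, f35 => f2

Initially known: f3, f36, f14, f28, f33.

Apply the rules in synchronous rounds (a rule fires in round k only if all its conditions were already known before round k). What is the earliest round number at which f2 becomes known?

Round 1 — rule 1, rule 5, derive f6, f37.
Round 2 — rule 2, rule 3, derive f8, f35.
Round 3 — rule 7, derive f2.
f2 first appears in round 3.

3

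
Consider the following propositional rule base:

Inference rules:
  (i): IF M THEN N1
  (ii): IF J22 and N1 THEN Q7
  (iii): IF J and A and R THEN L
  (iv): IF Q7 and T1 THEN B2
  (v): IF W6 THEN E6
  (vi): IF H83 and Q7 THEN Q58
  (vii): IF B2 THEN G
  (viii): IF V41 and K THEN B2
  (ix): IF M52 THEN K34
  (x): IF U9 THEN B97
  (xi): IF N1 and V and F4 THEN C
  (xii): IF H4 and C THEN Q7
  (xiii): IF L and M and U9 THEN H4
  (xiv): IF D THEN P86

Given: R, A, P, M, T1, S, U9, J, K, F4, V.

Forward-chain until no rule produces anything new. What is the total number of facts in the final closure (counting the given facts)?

Round 1 fires (i), (iii), (x), giving N1, L, B97.
Round 2 fires (xi), (xiii), giving C, H4.
Round 3 fires (xii), giving Q7.
Round 4 fires (iv), giving B2.
Round 5 fires (vii), giving G.
Closure: {A, B2, B97, C, F4, G, H4, J, K, L, M, N1, P, Q7, R, S, T1, U9, V} — 19 facts.

19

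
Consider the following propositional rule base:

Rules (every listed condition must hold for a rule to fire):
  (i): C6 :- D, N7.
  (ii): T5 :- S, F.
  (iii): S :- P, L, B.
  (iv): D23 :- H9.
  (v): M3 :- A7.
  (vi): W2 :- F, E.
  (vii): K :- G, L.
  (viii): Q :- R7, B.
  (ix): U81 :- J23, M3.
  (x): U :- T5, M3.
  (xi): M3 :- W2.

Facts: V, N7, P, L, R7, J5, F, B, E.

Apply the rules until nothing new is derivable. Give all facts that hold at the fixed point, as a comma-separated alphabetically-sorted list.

B, E, F, J5, L, M3, N7, P, Q, R7, S, T5, U, V, W2

Round 1 — (iii), (vi), (viii), derive S, W2, Q.
Round 2 — (ii), (xi), derive T5, M3.
Round 3 — (x), derive U.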